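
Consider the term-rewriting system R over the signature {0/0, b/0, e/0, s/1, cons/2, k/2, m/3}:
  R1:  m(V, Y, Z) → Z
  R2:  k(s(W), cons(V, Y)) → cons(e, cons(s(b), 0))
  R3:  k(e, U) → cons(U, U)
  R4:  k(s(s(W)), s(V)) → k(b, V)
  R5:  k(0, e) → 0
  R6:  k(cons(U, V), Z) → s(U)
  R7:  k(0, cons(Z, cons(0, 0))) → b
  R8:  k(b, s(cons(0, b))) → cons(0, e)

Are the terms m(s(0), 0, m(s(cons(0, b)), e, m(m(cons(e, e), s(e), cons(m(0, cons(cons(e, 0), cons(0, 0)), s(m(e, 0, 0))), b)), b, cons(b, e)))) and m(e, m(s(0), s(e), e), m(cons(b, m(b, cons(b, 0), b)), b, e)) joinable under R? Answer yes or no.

Reduce t₁ = m(s(0), 0, m(s(cons(0, b)), e, m(m(cons(e, e), s(e), cons(m(0, cons(cons(e, 0), cons(0, 0)), s(m(e, 0, 0))), b)), b, cons(b, e)))):
1. m(s(0), 0, m(s(cons(0, b)), e, m(m(cons(e, e), s(e), cons(m(0, cons(cons(e, 0), cons(0, 0)), s(m(e, 0, 0))), b)), b, cons(b, e))))  →  m(s(cons(0, b)), e, m(m(cons(e, e), s(e), cons(m(0, cons(cons(e, 0), cons(0, 0)), s(m(e, 0, 0))), b)), b, cons(b, e)))   [R1 at ε]
2. m(s(cons(0, b)), e, m(m(cons(e, e), s(e), cons(m(0, cons(cons(e, 0), cons(0, 0)), s(m(e, 0, 0))), b)), b, cons(b, e)))  →  m(m(cons(e, e), s(e), cons(m(0, cons(cons(e, 0), cons(0, 0)), s(m(e, 0, 0))), b)), b, cons(b, e))   [R1 at ε]
3. m(m(cons(e, e), s(e), cons(m(0, cons(cons(e, 0), cons(0, 0)), s(m(e, 0, 0))), b)), b, cons(b, e))  →  cons(b, e)   [R1 at ε]

Reduce t₂ = m(e, m(s(0), s(e), e), m(cons(b, m(b, cons(b, 0), b)), b, e)):
1. m(e, m(s(0), s(e), e), m(cons(b, m(b, cons(b, 0), b)), b, e))  →  m(cons(b, m(b, cons(b, 0), b)), b, e)   [R1 at ε]
2. m(cons(b, m(b, cons(b, 0), b)), b, e)  →  e   [R1 at ε]

no — NF(t₁) = cons(b, e), NF(t₂) = e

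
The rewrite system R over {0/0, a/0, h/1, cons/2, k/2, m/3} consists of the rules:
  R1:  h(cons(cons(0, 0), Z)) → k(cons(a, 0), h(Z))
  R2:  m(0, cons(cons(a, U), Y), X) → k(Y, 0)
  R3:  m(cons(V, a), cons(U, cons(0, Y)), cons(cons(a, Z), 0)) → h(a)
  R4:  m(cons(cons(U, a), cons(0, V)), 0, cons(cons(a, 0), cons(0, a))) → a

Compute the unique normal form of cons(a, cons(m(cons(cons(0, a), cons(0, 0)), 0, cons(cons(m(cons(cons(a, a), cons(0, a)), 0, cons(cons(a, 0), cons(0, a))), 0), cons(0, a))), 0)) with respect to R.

cons(a, cons(a, 0))

1. cons(a, cons(m(cons(cons(0, a), cons(0, 0)), 0, cons(cons(m(cons(cons(a, a), cons(0, a)), 0, cons(cons(a, 0), cons(0, a))), 0), cons(0, a))), 0))  →  cons(a, cons(m(cons(cons(0, a), cons(0, 0)), 0, cons(cons(a, 0), cons(0, a))), 0))   [R4 at 2.1.3.1.1]
2. cons(a, cons(m(cons(cons(0, a), cons(0, 0)), 0, cons(cons(a, 0), cons(0, a))), 0))  →  cons(a, cons(a, 0))   [R4 at 2.1]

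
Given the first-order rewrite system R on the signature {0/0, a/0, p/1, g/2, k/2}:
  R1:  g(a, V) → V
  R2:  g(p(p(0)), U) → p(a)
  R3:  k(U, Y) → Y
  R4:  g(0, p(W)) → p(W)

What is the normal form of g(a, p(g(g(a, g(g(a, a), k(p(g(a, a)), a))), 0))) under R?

1. g(a, p(g(g(a, g(g(a, a), k(p(g(a, a)), a))), 0)))  →  p(g(g(a, g(g(a, a), k(p(g(a, a)), a))), 0))   [R1 at ε]
2. p(g(g(a, g(g(a, a), k(p(g(a, a)), a))), 0))  →  p(g(g(g(a, a), k(p(g(a, a)), a)), 0))   [R1 at 1.1]
3. p(g(g(g(a, a), k(p(g(a, a)), a)), 0))  →  p(g(g(a, k(p(g(a, a)), a)), 0))   [R1 at 1.1.1]
4. p(g(g(a, k(p(g(a, a)), a)), 0))  →  p(g(k(p(g(a, a)), a), 0))   [R1 at 1.1]
5. p(g(k(p(g(a, a)), a), 0))  →  p(g(a, 0))   [R3 at 1.1]
6. p(g(a, 0))  →  p(0)   [R1 at 1]

p(0)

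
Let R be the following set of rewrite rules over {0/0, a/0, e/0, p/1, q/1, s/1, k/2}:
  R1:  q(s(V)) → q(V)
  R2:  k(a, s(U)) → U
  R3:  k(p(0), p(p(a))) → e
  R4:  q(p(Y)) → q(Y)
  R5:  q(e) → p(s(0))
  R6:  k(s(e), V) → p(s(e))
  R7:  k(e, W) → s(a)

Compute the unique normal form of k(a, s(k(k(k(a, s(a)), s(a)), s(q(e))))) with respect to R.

p(s(0))

1. k(a, s(k(k(k(a, s(a)), s(a)), s(q(e)))))  →  k(k(k(a, s(a)), s(a)), s(q(e)))   [R2 at ε]
2. k(k(k(a, s(a)), s(a)), s(q(e)))  →  k(k(a, s(a)), s(q(e)))   [R2 at 1.1]
3. k(k(a, s(a)), s(q(e)))  →  k(a, s(q(e)))   [R2 at 1]
4. k(a, s(q(e)))  →  q(e)   [R2 at ε]
5. q(e)  →  p(s(0))   [R5 at ε]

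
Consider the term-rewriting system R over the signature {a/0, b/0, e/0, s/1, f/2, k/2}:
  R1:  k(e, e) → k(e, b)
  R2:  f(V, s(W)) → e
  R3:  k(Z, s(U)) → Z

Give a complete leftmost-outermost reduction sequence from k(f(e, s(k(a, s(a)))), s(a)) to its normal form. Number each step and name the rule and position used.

e

1. k(f(e, s(k(a, s(a)))), s(a))  →  f(e, s(k(a, s(a))))   [R3 at ε]
2. f(e, s(k(a, s(a))))  →  e   [R2 at ε]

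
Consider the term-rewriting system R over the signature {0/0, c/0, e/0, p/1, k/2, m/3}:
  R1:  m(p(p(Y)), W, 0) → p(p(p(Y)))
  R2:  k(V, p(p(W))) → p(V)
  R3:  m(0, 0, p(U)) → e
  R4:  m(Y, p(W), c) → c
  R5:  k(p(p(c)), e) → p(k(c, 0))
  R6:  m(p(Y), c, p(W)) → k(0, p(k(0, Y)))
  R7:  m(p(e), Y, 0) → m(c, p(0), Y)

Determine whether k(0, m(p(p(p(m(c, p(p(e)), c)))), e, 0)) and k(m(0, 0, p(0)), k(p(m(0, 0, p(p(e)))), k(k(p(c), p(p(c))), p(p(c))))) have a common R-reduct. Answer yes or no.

no — NF(t₁) = p(0), NF(t₂) = p(e)

Reduce t₁ = k(0, m(p(p(p(m(c, p(p(e)), c)))), e, 0)):
1. k(0, m(p(p(p(m(c, p(p(e)), c)))), e, 0))  →  k(0, p(p(p(p(m(c, p(p(e)), c))))))   [R1 at 2]
2. k(0, p(p(p(p(m(c, p(p(e)), c))))))  →  p(0)   [R2 at ε]

Reduce t₂ = k(m(0, 0, p(0)), k(p(m(0, 0, p(p(e)))), k(k(p(c), p(p(c))), p(p(c))))):
1. k(m(0, 0, p(0)), k(p(m(0, 0, p(p(e)))), k(k(p(c), p(p(c))), p(p(c)))))  →  k(e, k(p(m(0, 0, p(p(e)))), k(k(p(c), p(p(c))), p(p(c)))))   [R3 at 1]
2. k(e, k(p(m(0, 0, p(p(e)))), k(k(p(c), p(p(c))), p(p(c)))))  →  k(e, k(p(e), k(k(p(c), p(p(c))), p(p(c)))))   [R3 at 2.1.1]
3. k(e, k(p(e), k(k(p(c), p(p(c))), p(p(c)))))  →  k(e, k(p(e), p(k(p(c), p(p(c))))))   [R2 at 2.2]
4. k(e, k(p(e), p(k(p(c), p(p(c))))))  →  k(e, k(p(e), p(p(p(c)))))   [R2 at 2.2.1]
5. k(e, k(p(e), p(p(p(c)))))  →  k(e, p(p(e)))   [R2 at 2]
6. k(e, p(p(e)))  →  p(e)   [R2 at ε]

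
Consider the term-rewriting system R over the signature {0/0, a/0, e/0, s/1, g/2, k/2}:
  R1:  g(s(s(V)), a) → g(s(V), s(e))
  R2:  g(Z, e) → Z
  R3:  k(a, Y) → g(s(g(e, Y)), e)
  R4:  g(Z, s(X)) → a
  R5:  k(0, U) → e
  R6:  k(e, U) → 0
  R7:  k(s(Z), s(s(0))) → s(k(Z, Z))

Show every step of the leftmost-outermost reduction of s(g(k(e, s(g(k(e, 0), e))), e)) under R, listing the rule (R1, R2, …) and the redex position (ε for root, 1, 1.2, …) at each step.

s(0)

1. s(g(k(e, s(g(k(e, 0), e))), e))  →  s(k(e, s(g(k(e, 0), e))))   [R2 at 1]
2. s(k(e, s(g(k(e, 0), e))))  →  s(0)   [R6 at 1]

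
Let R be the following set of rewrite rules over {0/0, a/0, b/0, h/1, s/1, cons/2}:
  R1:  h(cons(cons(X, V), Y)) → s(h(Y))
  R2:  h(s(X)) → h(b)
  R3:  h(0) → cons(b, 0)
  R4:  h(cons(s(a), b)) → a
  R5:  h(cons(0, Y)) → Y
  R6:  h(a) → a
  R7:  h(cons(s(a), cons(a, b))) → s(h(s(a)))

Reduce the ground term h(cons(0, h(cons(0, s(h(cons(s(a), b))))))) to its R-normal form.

1. h(cons(0, h(cons(0, s(h(cons(s(a), b)))))))  →  h(cons(0, s(h(cons(s(a), b)))))   [R5 at ε]
2. h(cons(0, s(h(cons(s(a), b)))))  →  s(h(cons(s(a), b)))   [R5 at ε]
3. s(h(cons(s(a), b)))  →  s(a)   [R4 at 1]

s(a)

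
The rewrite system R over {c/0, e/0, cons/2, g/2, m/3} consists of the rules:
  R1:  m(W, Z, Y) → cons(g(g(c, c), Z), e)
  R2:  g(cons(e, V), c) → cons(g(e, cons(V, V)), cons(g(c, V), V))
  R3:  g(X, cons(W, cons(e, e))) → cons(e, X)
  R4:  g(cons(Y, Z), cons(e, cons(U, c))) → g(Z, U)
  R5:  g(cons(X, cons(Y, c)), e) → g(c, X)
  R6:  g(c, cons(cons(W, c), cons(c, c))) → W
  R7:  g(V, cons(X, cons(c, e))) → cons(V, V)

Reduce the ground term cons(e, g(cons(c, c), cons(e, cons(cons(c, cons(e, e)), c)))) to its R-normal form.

1. cons(e, g(cons(c, c), cons(e, cons(cons(c, cons(e, e)), c))))  →  cons(e, g(c, cons(c, cons(e, e))))   [R4 at 2]
2. cons(e, g(c, cons(c, cons(e, e))))  →  cons(e, cons(e, c))   [R3 at 2]

cons(e, cons(e, c))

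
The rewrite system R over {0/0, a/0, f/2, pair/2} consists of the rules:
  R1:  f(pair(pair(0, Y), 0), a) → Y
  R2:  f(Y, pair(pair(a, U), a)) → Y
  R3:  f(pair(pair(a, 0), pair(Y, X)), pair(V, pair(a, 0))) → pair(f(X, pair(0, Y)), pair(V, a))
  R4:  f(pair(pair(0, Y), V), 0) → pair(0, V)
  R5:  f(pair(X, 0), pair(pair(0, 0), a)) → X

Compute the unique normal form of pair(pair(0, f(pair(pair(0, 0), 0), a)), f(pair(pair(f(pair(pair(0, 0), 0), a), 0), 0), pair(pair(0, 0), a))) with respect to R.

1. pair(pair(0, f(pair(pair(0, 0), 0), a)), f(pair(pair(f(pair(pair(0, 0), 0), a), 0), 0), pair(pair(0, 0), a)))  →  pair(pair(0, 0), f(pair(pair(f(pair(pair(0, 0), 0), a), 0), 0), pair(pair(0, 0), a)))   [R1 at 1.2]
2. pair(pair(0, 0), f(pair(pair(f(pair(pair(0, 0), 0), a), 0), 0), pair(pair(0, 0), a)))  →  pair(pair(0, 0), pair(f(pair(pair(0, 0), 0), a), 0))   [R5 at 2]
3. pair(pair(0, 0), pair(f(pair(pair(0, 0), 0), a), 0))  →  pair(pair(0, 0), pair(0, 0))   [R1 at 2.1]

pair(pair(0, 0), pair(0, 0))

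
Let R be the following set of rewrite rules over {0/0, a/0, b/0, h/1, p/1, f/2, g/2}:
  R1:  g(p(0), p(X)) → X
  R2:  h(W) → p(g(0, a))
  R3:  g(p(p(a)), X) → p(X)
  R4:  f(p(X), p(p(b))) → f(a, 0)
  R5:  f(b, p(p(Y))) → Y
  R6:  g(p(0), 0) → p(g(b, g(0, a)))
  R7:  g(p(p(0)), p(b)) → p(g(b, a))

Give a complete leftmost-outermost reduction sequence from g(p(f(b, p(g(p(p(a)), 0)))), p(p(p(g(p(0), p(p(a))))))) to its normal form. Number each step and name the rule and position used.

1. g(p(f(b, p(g(p(p(a)), 0)))), p(p(p(g(p(0), p(p(a)))))))  →  g(p(f(b, p(p(0)))), p(p(p(g(p(0), p(p(a)))))))   [R3 at 1.1.2.1]
2. g(p(f(b, p(p(0)))), p(p(p(g(p(0), p(p(a)))))))  →  g(p(0), p(p(p(g(p(0), p(p(a)))))))   [R5 at 1.1]
3. g(p(0), p(p(p(g(p(0), p(p(a)))))))  →  p(p(g(p(0), p(p(a)))))   [R1 at ε]
4. p(p(g(p(0), p(p(a)))))  →  p(p(p(a)))   [R1 at 1.1]

p(p(p(a)))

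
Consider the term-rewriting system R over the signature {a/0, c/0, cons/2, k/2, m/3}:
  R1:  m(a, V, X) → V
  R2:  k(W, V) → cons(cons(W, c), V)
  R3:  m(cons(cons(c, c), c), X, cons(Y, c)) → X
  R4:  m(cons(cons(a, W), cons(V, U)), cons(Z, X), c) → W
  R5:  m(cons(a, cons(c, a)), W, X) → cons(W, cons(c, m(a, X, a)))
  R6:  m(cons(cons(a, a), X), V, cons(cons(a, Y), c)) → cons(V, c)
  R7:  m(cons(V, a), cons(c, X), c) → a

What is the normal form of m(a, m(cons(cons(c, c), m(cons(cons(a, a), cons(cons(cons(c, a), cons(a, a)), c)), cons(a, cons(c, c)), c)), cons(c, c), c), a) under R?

1. m(a, m(cons(cons(c, c), m(cons(cons(a, a), cons(cons(cons(c, a), cons(a, a)), c)), cons(a, cons(c, c)), c)), cons(c, c), c), a)  →  m(cons(cons(c, c), m(cons(cons(a, a), cons(cons(cons(c, a), cons(a, a)), c)), cons(a, cons(c, c)), c)), cons(c, c), c)   [R1 at ε]
2. m(cons(cons(c, c), m(cons(cons(a, a), cons(cons(cons(c, a), cons(a, a)), c)), cons(a, cons(c, c)), c)), cons(c, c), c)  →  m(cons(cons(c, c), a), cons(c, c), c)   [R4 at 1.2]
3. m(cons(cons(c, c), a), cons(c, c), c)  →  a   [R7 at ε]

a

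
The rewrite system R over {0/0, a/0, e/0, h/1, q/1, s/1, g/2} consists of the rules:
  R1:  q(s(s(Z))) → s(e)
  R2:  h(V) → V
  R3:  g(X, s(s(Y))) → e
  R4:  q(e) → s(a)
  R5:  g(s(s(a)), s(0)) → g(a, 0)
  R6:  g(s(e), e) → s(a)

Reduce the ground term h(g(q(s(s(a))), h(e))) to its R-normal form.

s(a)

1. h(g(q(s(s(a))), h(e)))  →  g(q(s(s(a))), h(e))   [R2 at ε]
2. g(q(s(s(a))), h(e))  →  g(s(e), h(e))   [R1 at 1]
3. g(s(e), h(e))  →  g(s(e), e)   [R2 at 2]
4. g(s(e), e)  →  s(a)   [R6 at ε]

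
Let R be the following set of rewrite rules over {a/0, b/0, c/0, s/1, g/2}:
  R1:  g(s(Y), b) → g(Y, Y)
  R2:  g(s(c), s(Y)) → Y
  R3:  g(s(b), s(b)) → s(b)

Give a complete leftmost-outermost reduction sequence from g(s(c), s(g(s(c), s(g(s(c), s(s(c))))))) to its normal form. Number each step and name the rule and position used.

1. g(s(c), s(g(s(c), s(g(s(c), s(s(c)))))))  →  g(s(c), s(g(s(c), s(s(c)))))   [R2 at ε]
2. g(s(c), s(g(s(c), s(s(c)))))  →  g(s(c), s(s(c)))   [R2 at ε]
3. g(s(c), s(s(c)))  →  s(c)   [R2 at ε]

s(c)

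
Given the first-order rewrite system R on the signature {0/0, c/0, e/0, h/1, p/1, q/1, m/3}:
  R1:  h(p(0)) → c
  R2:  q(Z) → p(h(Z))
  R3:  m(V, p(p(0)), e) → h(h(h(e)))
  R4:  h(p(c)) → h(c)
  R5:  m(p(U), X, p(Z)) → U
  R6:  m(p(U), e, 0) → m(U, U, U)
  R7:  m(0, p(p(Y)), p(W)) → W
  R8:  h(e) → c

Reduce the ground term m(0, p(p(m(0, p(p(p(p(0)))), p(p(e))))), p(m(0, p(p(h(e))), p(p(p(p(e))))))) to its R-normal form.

p(p(p(e)))

1. m(0, p(p(m(0, p(p(p(p(0)))), p(p(e))))), p(m(0, p(p(h(e))), p(p(p(p(e)))))))  →  m(0, p(p(h(e))), p(p(p(p(e)))))   [R7 at ε]
2. m(0, p(p(h(e))), p(p(p(p(e)))))  →  p(p(p(e)))   [R7 at ε]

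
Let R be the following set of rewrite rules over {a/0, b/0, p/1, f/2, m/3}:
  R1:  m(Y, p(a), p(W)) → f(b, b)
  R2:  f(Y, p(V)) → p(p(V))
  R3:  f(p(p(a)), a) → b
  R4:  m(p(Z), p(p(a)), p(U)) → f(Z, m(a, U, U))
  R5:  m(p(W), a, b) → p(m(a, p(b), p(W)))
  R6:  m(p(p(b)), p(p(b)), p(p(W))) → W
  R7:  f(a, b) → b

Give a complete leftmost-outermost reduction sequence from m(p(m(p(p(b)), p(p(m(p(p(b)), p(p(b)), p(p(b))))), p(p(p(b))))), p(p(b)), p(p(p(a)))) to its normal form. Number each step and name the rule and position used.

1. m(p(m(p(p(b)), p(p(m(p(p(b)), p(p(b)), p(p(b))))), p(p(p(b))))), p(p(b)), p(p(p(a))))  →  m(p(m(p(p(b)), p(p(b)), p(p(p(b))))), p(p(b)), p(p(p(a))))   [R6 at 1.1.2.1.1]
2. m(p(m(p(p(b)), p(p(b)), p(p(p(b))))), p(p(b)), p(p(p(a))))  →  m(p(p(b)), p(p(b)), p(p(p(a))))   [R6 at 1.1]
3. m(p(p(b)), p(p(b)), p(p(p(a))))  →  p(a)   [R6 at ε]

p(a)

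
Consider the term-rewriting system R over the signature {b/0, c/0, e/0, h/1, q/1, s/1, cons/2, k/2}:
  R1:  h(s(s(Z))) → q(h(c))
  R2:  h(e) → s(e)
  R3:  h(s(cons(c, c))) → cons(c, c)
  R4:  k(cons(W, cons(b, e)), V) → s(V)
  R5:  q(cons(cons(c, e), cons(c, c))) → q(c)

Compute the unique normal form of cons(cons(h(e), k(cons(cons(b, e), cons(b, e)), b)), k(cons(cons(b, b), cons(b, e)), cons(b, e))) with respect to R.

cons(cons(s(e), s(b)), s(cons(b, e)))

1. cons(cons(h(e), k(cons(cons(b, e), cons(b, e)), b)), k(cons(cons(b, b), cons(b, e)), cons(b, e)))  →  cons(cons(s(e), k(cons(cons(b, e), cons(b, e)), b)), k(cons(cons(b, b), cons(b, e)), cons(b, e)))   [R2 at 1.1]
2. cons(cons(s(e), k(cons(cons(b, e), cons(b, e)), b)), k(cons(cons(b, b), cons(b, e)), cons(b, e)))  →  cons(cons(s(e), s(b)), k(cons(cons(b, b), cons(b, e)), cons(b, e)))   [R4 at 1.2]
3. cons(cons(s(e), s(b)), k(cons(cons(b, b), cons(b, e)), cons(b, e)))  →  cons(cons(s(e), s(b)), s(cons(b, e)))   [R4 at 2]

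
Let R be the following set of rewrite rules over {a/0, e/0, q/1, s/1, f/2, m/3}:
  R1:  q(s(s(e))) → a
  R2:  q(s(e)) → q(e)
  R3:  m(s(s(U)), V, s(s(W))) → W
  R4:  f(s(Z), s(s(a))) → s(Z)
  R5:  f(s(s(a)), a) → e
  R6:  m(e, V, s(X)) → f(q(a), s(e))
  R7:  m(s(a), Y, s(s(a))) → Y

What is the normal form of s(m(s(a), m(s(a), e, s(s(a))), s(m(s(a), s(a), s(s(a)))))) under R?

s(e)

1. s(m(s(a), m(s(a), e, s(s(a))), s(m(s(a), s(a), s(s(a))))))  →  s(m(s(a), e, s(m(s(a), s(a), s(s(a))))))   [R7 at 1.2]
2. s(m(s(a), e, s(m(s(a), s(a), s(s(a))))))  →  s(m(s(a), e, s(s(a))))   [R7 at 1.3.1]
3. s(m(s(a), e, s(s(a))))  →  s(e)   [R7 at 1]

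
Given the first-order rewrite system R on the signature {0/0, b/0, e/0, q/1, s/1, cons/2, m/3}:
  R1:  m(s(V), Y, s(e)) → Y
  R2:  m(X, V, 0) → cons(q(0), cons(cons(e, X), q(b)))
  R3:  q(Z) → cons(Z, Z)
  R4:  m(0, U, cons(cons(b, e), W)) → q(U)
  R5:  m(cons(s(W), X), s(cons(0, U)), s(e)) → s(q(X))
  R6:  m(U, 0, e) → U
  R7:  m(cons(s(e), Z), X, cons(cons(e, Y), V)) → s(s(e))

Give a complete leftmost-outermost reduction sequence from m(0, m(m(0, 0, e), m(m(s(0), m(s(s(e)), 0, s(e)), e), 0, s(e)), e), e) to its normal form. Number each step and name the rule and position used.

1. m(0, m(m(0, 0, e), m(m(s(0), m(s(s(e)), 0, s(e)), e), 0, s(e)), e), e)  →  m(0, m(0, m(m(s(0), m(s(s(e)), 0, s(e)), e), 0, s(e)), e), e)   [R6 at 2.1]
2. m(0, m(0, m(m(s(0), m(s(s(e)), 0, s(e)), e), 0, s(e)), e), e)  →  m(0, m(0, m(m(s(0), 0, e), 0, s(e)), e), e)   [R1 at 2.2.1.2]
3. m(0, m(0, m(m(s(0), 0, e), 0, s(e)), e), e)  →  m(0, m(0, m(s(0), 0, s(e)), e), e)   [R6 at 2.2.1]
4. m(0, m(0, m(s(0), 0, s(e)), e), e)  →  m(0, m(0, 0, e), e)   [R1 at 2.2]
5. m(0, m(0, 0, e), e)  →  m(0, 0, e)   [R6 at 2]
6. m(0, 0, e)  →  0   [R6 at ε]

0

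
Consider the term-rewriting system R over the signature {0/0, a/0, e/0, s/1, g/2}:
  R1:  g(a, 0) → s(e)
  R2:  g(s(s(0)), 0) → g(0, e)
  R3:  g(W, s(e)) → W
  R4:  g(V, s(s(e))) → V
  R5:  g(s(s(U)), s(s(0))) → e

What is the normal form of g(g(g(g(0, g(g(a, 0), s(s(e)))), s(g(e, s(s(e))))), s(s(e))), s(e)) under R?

1. g(g(g(g(0, g(g(a, 0), s(s(e)))), s(g(e, s(s(e))))), s(s(e))), s(e))  →  g(g(g(0, g(g(a, 0), s(s(e)))), s(g(e, s(s(e))))), s(s(e)))   [R3 at ε]
2. g(g(g(0, g(g(a, 0), s(s(e)))), s(g(e, s(s(e))))), s(s(e)))  →  g(g(0, g(g(a, 0), s(s(e)))), s(g(e, s(s(e)))))   [R4 at ε]
3. g(g(0, g(g(a, 0), s(s(e)))), s(g(e, s(s(e)))))  →  g(g(0, g(a, 0)), s(g(e, s(s(e)))))   [R4 at 1.2]
4. g(g(0, g(a, 0)), s(g(e, s(s(e)))))  →  g(g(0, s(e)), s(g(e, s(s(e)))))   [R1 at 1.2]
5. g(g(0, s(e)), s(g(e, s(s(e)))))  →  g(0, s(g(e, s(s(e)))))   [R3 at 1]
6. g(0, s(g(e, s(s(e)))))  →  g(0, s(e))   [R4 at 2.1]
7. g(0, s(e))  →  0   [R3 at ε]

0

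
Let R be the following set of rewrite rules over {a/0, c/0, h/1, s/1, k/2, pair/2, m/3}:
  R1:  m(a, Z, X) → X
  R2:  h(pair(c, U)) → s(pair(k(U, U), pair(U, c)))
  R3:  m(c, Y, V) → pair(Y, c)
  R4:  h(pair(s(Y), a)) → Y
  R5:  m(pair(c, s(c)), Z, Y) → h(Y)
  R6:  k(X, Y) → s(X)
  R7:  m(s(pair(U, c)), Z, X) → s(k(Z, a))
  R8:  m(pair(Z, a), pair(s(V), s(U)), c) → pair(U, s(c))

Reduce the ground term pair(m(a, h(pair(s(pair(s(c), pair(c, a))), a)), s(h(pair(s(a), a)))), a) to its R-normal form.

pair(s(a), a)

1. pair(m(a, h(pair(s(pair(s(c), pair(c, a))), a)), s(h(pair(s(a), a)))), a)  →  pair(s(h(pair(s(a), a))), a)   [R1 at 1]
2. pair(s(h(pair(s(a), a))), a)  →  pair(s(a), a)   [R4 at 1.1]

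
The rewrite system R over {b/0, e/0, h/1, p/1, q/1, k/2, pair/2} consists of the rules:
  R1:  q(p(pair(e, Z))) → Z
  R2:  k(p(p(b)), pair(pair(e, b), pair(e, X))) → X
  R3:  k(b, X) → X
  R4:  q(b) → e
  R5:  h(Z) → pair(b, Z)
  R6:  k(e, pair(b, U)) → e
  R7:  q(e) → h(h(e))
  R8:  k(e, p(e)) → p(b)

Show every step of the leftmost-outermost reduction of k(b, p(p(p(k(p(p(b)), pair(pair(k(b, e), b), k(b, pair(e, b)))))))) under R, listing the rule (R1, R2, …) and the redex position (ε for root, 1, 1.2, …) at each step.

1. k(b, p(p(p(k(p(p(b)), pair(pair(k(b, e), b), k(b, pair(e, b))))))))  →  p(p(p(k(p(p(b)), pair(pair(k(b, e), b), k(b, pair(e, b)))))))   [R3 at ε]
2. p(p(p(k(p(p(b)), pair(pair(k(b, e), b), k(b, pair(e, b)))))))  →  p(p(p(k(p(p(b)), pair(pair(e, b), k(b, pair(e, b)))))))   [R3 at 1.1.1.2.1.1]
3. p(p(p(k(p(p(b)), pair(pair(e, b), k(b, pair(e, b)))))))  →  p(p(p(k(p(p(b)), pair(pair(e, b), pair(e, b))))))   [R3 at 1.1.1.2.2]
4. p(p(p(k(p(p(b)), pair(pair(e, b), pair(e, b))))))  →  p(p(p(b)))   [R2 at 1.1.1]

p(p(p(b)))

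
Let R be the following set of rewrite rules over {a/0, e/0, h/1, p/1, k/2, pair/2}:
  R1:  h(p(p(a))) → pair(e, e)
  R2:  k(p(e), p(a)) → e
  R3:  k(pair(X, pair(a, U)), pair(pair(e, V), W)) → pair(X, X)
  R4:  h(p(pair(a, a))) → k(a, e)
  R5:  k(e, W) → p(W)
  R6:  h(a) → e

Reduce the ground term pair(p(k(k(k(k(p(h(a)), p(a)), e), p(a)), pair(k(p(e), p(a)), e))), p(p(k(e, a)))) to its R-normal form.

pair(p(p(pair(e, e))), p(p(p(a))))

1. pair(p(k(k(k(k(p(h(a)), p(a)), e), p(a)), pair(k(p(e), p(a)), e))), p(p(k(e, a))))  →  pair(p(k(k(k(k(p(e), p(a)), e), p(a)), pair(k(p(e), p(a)), e))), p(p(k(e, a))))   [R6 at 1.1.1.1.1.1.1]
2. pair(p(k(k(k(k(p(e), p(a)), e), p(a)), pair(k(p(e), p(a)), e))), p(p(k(e, a))))  →  pair(p(k(k(k(e, e), p(a)), pair(k(p(e), p(a)), e))), p(p(k(e, a))))   [R2 at 1.1.1.1.1]
3. pair(p(k(k(k(e, e), p(a)), pair(k(p(e), p(a)), e))), p(p(k(e, a))))  →  pair(p(k(k(p(e), p(a)), pair(k(p(e), p(a)), e))), p(p(k(e, a))))   [R5 at 1.1.1.1]
4. pair(p(k(k(p(e), p(a)), pair(k(p(e), p(a)), e))), p(p(k(e, a))))  →  pair(p(k(e, pair(k(p(e), p(a)), e))), p(p(k(e, a))))   [R2 at 1.1.1]
5. pair(p(k(e, pair(k(p(e), p(a)), e))), p(p(k(e, a))))  →  pair(p(p(pair(k(p(e), p(a)), e))), p(p(k(e, a))))   [R5 at 1.1]
6. pair(p(p(pair(k(p(e), p(a)), e))), p(p(k(e, a))))  →  pair(p(p(pair(e, e))), p(p(k(e, a))))   [R2 at 1.1.1.1]
7. pair(p(p(pair(e, e))), p(p(k(e, a))))  →  pair(p(p(pair(e, e))), p(p(p(a))))   [R5 at 2.1.1]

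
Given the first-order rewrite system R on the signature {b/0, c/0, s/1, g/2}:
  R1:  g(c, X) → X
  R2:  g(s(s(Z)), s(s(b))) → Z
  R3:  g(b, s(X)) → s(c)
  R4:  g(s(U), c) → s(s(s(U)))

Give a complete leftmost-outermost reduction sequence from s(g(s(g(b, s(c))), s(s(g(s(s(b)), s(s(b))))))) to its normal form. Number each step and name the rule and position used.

1. s(g(s(g(b, s(c))), s(s(g(s(s(b)), s(s(b)))))))  →  s(g(s(s(c)), s(s(g(s(s(b)), s(s(b)))))))   [R3 at 1.1.1]
2. s(g(s(s(c)), s(s(g(s(s(b)), s(s(b)))))))  →  s(g(s(s(c)), s(s(b))))   [R2 at 1.2.1.1]
3. s(g(s(s(c)), s(s(b))))  →  s(c)   [R2 at 1]

s(c)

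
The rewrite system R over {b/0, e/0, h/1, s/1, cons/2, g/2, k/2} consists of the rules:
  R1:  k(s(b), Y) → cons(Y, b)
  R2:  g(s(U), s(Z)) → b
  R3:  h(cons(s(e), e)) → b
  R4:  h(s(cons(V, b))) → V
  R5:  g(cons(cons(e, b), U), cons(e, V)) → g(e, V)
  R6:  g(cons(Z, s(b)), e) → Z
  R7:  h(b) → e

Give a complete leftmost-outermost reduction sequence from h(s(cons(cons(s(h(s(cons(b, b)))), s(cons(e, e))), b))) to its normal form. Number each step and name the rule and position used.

1. h(s(cons(cons(s(h(s(cons(b, b)))), s(cons(e, e))), b)))  →  cons(s(h(s(cons(b, b)))), s(cons(e, e)))   [R4 at ε]
2. cons(s(h(s(cons(b, b)))), s(cons(e, e)))  →  cons(s(b), s(cons(e, e)))   [R4 at 1.1]

cons(s(b), s(cons(e, e)))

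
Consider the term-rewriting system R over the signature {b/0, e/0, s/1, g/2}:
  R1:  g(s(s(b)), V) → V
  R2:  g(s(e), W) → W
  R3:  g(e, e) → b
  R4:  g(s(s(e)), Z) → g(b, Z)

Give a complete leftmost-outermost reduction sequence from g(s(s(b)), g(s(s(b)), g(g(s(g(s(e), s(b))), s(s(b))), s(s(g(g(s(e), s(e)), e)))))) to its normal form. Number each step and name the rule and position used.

1. g(s(s(b)), g(s(s(b)), g(g(s(g(s(e), s(b))), s(s(b))), s(s(g(g(s(e), s(e)), e))))))  →  g(s(s(b)), g(g(s(g(s(e), s(b))), s(s(b))), s(s(g(g(s(e), s(e)), e)))))   [R1 at ε]
2. g(s(s(b)), g(g(s(g(s(e), s(b))), s(s(b))), s(s(g(g(s(e), s(e)), e)))))  →  g(g(s(g(s(e), s(b))), s(s(b))), s(s(g(g(s(e), s(e)), e))))   [R1 at ε]
3. g(g(s(g(s(e), s(b))), s(s(b))), s(s(g(g(s(e), s(e)), e))))  →  g(g(s(s(b)), s(s(b))), s(s(g(g(s(e), s(e)), e))))   [R2 at 1.1.1]
4. g(g(s(s(b)), s(s(b))), s(s(g(g(s(e), s(e)), e))))  →  g(s(s(b)), s(s(g(g(s(e), s(e)), e))))   [R1 at 1]
5. g(s(s(b)), s(s(g(g(s(e), s(e)), e))))  →  s(s(g(g(s(e), s(e)), e)))   [R1 at ε]
6. s(s(g(g(s(e), s(e)), e)))  →  s(s(g(s(e), e)))   [R2 at 1.1.1]
7. s(s(g(s(e), e)))  →  s(s(e))   [R2 at 1.1]

s(s(e))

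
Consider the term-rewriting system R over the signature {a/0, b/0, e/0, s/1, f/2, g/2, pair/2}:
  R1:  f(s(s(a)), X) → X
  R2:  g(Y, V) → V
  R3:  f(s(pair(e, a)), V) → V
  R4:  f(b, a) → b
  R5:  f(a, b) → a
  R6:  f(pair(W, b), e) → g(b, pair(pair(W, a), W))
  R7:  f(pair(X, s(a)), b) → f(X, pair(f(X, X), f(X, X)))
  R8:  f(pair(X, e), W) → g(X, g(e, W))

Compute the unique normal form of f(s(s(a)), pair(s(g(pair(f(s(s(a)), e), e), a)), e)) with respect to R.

1. f(s(s(a)), pair(s(g(pair(f(s(s(a)), e), e), a)), e))  →  pair(s(g(pair(f(s(s(a)), e), e), a)), e)   [R1 at ε]
2. pair(s(g(pair(f(s(s(a)), e), e), a)), e)  →  pair(s(a), e)   [R2 at 1.1]

pair(s(a), e)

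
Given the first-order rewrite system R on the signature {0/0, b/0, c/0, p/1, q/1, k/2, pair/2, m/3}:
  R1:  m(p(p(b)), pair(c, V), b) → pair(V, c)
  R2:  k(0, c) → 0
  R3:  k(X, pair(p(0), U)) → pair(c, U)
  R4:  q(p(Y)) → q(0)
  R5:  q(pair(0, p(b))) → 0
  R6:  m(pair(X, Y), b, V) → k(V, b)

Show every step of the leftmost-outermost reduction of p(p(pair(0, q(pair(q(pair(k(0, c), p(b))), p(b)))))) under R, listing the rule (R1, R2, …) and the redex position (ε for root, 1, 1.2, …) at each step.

p(p(pair(0, 0)))

1. p(p(pair(0, q(pair(q(pair(k(0, c), p(b))), p(b))))))  →  p(p(pair(0, q(pair(q(pair(0, p(b))), p(b))))))   [R2 at 1.1.2.1.1.1.1]
2. p(p(pair(0, q(pair(q(pair(0, p(b))), p(b))))))  →  p(p(pair(0, q(pair(0, p(b))))))   [R5 at 1.1.2.1.1]
3. p(p(pair(0, q(pair(0, p(b))))))  →  p(p(pair(0, 0)))   [R5 at 1.1.2]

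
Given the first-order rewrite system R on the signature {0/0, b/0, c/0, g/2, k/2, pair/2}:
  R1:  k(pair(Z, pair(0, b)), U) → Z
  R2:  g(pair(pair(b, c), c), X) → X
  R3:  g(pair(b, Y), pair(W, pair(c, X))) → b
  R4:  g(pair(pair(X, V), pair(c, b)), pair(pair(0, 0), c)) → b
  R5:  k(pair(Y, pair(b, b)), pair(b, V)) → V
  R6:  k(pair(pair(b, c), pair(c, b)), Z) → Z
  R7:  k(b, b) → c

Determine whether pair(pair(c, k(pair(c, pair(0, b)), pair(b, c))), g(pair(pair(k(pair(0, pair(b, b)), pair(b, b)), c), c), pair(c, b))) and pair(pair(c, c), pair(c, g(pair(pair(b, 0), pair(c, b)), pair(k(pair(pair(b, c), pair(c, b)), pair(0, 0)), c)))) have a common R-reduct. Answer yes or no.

Reduce t₁ = pair(pair(c, k(pair(c, pair(0, b)), pair(b, c))), g(pair(pair(k(pair(0, pair(b, b)), pair(b, b)), c), c), pair(c, b))):
1. pair(pair(c, k(pair(c, pair(0, b)), pair(b, c))), g(pair(pair(k(pair(0, pair(b, b)), pair(b, b)), c), c), pair(c, b)))  →  pair(pair(c, c), g(pair(pair(k(pair(0, pair(b, b)), pair(b, b)), c), c), pair(c, b)))   [R1 at 1.2]
2. pair(pair(c, c), g(pair(pair(k(pair(0, pair(b, b)), pair(b, b)), c), c), pair(c, b)))  →  pair(pair(c, c), g(pair(pair(b, c), c), pair(c, b)))   [R5 at 2.1.1.1]
3. pair(pair(c, c), g(pair(pair(b, c), c), pair(c, b)))  →  pair(pair(c, c), pair(c, b))   [R2 at 2]

Reduce t₂ = pair(pair(c, c), pair(c, g(pair(pair(b, 0), pair(c, b)), pair(k(pair(pair(b, c), pair(c, b)), pair(0, 0)), c)))):
1. pair(pair(c, c), pair(c, g(pair(pair(b, 0), pair(c, b)), pair(k(pair(pair(b, c), pair(c, b)), pair(0, 0)), c))))  →  pair(pair(c, c), pair(c, g(pair(pair(b, 0), pair(c, b)), pair(pair(0, 0), c))))   [R6 at 2.2.2.1]
2. pair(pair(c, c), pair(c, g(pair(pair(b, 0), pair(c, b)), pair(pair(0, 0), c))))  →  pair(pair(c, c), pair(c, b))   [R4 at 2.2]

yes — NF(t₁) = pair(pair(c, c), pair(c, b)), NF(t₂) = pair(pair(c, c), pair(c, b))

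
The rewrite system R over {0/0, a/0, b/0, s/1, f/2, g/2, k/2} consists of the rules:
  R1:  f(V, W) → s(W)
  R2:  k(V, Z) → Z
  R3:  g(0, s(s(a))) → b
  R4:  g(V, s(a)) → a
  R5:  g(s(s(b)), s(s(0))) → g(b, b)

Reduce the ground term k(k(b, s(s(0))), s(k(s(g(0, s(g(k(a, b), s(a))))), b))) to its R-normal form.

s(b)

1. k(k(b, s(s(0))), s(k(s(g(0, s(g(k(a, b), s(a))))), b)))  →  s(k(s(g(0, s(g(k(a, b), s(a))))), b))   [R2 at ε]
2. s(k(s(g(0, s(g(k(a, b), s(a))))), b))  →  s(b)   [R2 at 1]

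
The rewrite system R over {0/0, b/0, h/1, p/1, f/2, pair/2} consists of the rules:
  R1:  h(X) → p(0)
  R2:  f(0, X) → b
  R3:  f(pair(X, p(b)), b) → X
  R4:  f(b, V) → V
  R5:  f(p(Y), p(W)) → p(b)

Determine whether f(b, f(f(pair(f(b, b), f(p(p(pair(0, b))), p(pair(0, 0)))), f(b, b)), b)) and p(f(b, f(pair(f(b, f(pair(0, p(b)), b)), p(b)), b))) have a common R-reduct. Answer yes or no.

Reduce t₁ = f(b, f(f(pair(f(b, b), f(p(p(pair(0, b))), p(pair(0, 0)))), f(b, b)), b)):
1. f(b, f(f(pair(f(b, b), f(p(p(pair(0, b))), p(pair(0, 0)))), f(b, b)), b))  →  f(f(pair(f(b, b), f(p(p(pair(0, b))), p(pair(0, 0)))), f(b, b)), b)   [R4 at ε]
2. f(f(pair(f(b, b), f(p(p(pair(0, b))), p(pair(0, 0)))), f(b, b)), b)  →  f(f(pair(b, f(p(p(pair(0, b))), p(pair(0, 0)))), f(b, b)), b)   [R4 at 1.1.1]
3. f(f(pair(b, f(p(p(pair(0, b))), p(pair(0, 0)))), f(b, b)), b)  →  f(f(pair(b, p(b)), f(b, b)), b)   [R5 at 1.1.2]
4. f(f(pair(b, p(b)), f(b, b)), b)  →  f(f(pair(b, p(b)), b), b)   [R4 at 1.2]
5. f(f(pair(b, p(b)), b), b)  →  f(b, b)   [R3 at 1]
6. f(b, b)  →  b   [R4 at ε]

Reduce t₂ = p(f(b, f(pair(f(b, f(pair(0, p(b)), b)), p(b)), b))):
1. p(f(b, f(pair(f(b, f(pair(0, p(b)), b)), p(b)), b)))  →  p(f(pair(f(b, f(pair(0, p(b)), b)), p(b)), b))   [R4 at 1]
2. p(f(pair(f(b, f(pair(0, p(b)), b)), p(b)), b))  →  p(f(b, f(pair(0, p(b)), b)))   [R3 at 1]
3. p(f(b, f(pair(0, p(b)), b)))  →  p(f(pair(0, p(b)), b))   [R4 at 1]
4. p(f(pair(0, p(b)), b))  →  p(0)   [R3 at 1]

no — NF(t₁) = b, NF(t₂) = p(0)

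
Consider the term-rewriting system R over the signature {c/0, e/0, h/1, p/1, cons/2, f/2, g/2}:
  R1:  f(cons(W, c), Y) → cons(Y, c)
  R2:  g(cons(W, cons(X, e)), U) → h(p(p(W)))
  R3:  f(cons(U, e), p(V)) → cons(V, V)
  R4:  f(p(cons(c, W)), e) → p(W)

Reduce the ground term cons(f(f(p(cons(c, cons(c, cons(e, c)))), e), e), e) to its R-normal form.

1. cons(f(f(p(cons(c, cons(c, cons(e, c)))), e), e), e)  →  cons(f(p(cons(c, cons(e, c))), e), e)   [R4 at 1.1]
2. cons(f(p(cons(c, cons(e, c))), e), e)  →  cons(p(cons(e, c)), e)   [R4 at 1]

cons(p(cons(e, c)), e)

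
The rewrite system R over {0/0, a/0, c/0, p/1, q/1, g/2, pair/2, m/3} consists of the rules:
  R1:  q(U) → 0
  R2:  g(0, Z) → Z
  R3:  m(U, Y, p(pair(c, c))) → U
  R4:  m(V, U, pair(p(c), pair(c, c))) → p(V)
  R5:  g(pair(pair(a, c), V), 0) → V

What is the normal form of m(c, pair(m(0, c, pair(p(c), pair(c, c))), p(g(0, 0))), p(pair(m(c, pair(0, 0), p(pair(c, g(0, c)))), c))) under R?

c

1. m(c, pair(m(0, c, pair(p(c), pair(c, c))), p(g(0, 0))), p(pair(m(c, pair(0, 0), p(pair(c, g(0, c)))), c)))  →  m(c, pair(p(0), p(g(0, 0))), p(pair(m(c, pair(0, 0), p(pair(c, g(0, c)))), c)))   [R4 at 2.1]
2. m(c, pair(p(0), p(g(0, 0))), p(pair(m(c, pair(0, 0), p(pair(c, g(0, c)))), c)))  →  m(c, pair(p(0), p(0)), p(pair(m(c, pair(0, 0), p(pair(c, g(0, c)))), c)))   [R2 at 2.2.1]
3. m(c, pair(p(0), p(0)), p(pair(m(c, pair(0, 0), p(pair(c, g(0, c)))), c)))  →  m(c, pair(p(0), p(0)), p(pair(m(c, pair(0, 0), p(pair(c, c))), c)))   [R2 at 3.1.1.3.1.2]
4. m(c, pair(p(0), p(0)), p(pair(m(c, pair(0, 0), p(pair(c, c))), c)))  →  m(c, pair(p(0), p(0)), p(pair(c, c)))   [R3 at 3.1.1]
5. m(c, pair(p(0), p(0)), p(pair(c, c)))  →  c   [R3 at ε]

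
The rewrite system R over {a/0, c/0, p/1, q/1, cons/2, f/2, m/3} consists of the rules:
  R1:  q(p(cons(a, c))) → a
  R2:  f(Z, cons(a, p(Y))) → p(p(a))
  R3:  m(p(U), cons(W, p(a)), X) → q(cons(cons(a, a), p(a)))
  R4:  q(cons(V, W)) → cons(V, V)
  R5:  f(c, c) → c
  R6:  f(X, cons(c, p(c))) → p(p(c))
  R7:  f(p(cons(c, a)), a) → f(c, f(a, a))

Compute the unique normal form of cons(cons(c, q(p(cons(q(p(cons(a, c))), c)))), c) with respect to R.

1. cons(cons(c, q(p(cons(q(p(cons(a, c))), c)))), c)  →  cons(cons(c, q(p(cons(a, c)))), c)   [R1 at 1.2.1.1.1]
2. cons(cons(c, q(p(cons(a, c)))), c)  →  cons(cons(c, a), c)   [R1 at 1.2]

cons(cons(c, a), c)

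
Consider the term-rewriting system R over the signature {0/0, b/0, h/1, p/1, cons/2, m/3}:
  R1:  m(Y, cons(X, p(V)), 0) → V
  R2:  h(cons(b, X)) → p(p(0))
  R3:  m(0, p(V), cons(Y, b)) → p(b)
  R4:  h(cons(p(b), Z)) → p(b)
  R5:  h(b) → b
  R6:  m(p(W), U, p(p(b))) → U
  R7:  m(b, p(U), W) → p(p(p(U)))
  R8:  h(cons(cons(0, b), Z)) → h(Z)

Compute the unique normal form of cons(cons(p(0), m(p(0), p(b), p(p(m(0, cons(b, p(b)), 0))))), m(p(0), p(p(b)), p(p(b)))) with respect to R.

1. cons(cons(p(0), m(p(0), p(b), p(p(m(0, cons(b, p(b)), 0))))), m(p(0), p(p(b)), p(p(b))))  →  cons(cons(p(0), m(p(0), p(b), p(p(b)))), m(p(0), p(p(b)), p(p(b))))   [R1 at 1.2.3.1.1]
2. cons(cons(p(0), m(p(0), p(b), p(p(b)))), m(p(0), p(p(b)), p(p(b))))  →  cons(cons(p(0), p(b)), m(p(0), p(p(b)), p(p(b))))   [R6 at 1.2]
3. cons(cons(p(0), p(b)), m(p(0), p(p(b)), p(p(b))))  →  cons(cons(p(0), p(b)), p(p(b)))   [R6 at 2]

cons(cons(p(0), p(b)), p(p(b)))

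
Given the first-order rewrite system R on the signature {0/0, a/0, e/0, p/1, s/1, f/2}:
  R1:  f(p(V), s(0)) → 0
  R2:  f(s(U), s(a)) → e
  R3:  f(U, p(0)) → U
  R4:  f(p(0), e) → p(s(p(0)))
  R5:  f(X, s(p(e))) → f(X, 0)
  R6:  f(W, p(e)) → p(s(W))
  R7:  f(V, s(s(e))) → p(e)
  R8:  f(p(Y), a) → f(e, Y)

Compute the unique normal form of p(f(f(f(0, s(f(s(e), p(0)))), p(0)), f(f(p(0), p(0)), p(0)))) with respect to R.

p(p(e))

1. p(f(f(f(0, s(f(s(e), p(0)))), p(0)), f(f(p(0), p(0)), p(0))))  →  p(f(f(0, s(f(s(e), p(0)))), f(f(p(0), p(0)), p(0))))   [R3 at 1.1]
2. p(f(f(0, s(f(s(e), p(0)))), f(f(p(0), p(0)), p(0))))  →  p(f(f(0, s(s(e))), f(f(p(0), p(0)), p(0))))   [R3 at 1.1.2.1]
3. p(f(f(0, s(s(e))), f(f(p(0), p(0)), p(0))))  →  p(f(p(e), f(f(p(0), p(0)), p(0))))   [R7 at 1.1]
4. p(f(p(e), f(f(p(0), p(0)), p(0))))  →  p(f(p(e), f(p(0), p(0))))   [R3 at 1.2]
5. p(f(p(e), f(p(0), p(0))))  →  p(f(p(e), p(0)))   [R3 at 1.2]
6. p(f(p(e), p(0)))  →  p(p(e))   [R3 at 1]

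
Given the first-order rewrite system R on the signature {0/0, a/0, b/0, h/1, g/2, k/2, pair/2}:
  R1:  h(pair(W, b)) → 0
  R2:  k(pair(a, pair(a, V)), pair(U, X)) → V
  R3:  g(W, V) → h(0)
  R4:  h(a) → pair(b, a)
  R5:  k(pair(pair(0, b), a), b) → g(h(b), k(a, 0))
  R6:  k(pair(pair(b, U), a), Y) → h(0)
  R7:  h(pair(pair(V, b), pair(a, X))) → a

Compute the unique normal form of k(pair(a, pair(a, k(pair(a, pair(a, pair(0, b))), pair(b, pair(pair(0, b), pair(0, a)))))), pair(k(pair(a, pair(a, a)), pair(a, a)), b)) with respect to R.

1. k(pair(a, pair(a, k(pair(a, pair(a, pair(0, b))), pair(b, pair(pair(0, b), pair(0, a)))))), pair(k(pair(a, pair(a, a)), pair(a, a)), b))  →  k(pair(a, pair(a, pair(0, b))), pair(b, pair(pair(0, b), pair(0, a))))   [R2 at ε]
2. k(pair(a, pair(a, pair(0, b))), pair(b, pair(pair(0, b), pair(0, a))))  →  pair(0, b)   [R2 at ε]

pair(0, b)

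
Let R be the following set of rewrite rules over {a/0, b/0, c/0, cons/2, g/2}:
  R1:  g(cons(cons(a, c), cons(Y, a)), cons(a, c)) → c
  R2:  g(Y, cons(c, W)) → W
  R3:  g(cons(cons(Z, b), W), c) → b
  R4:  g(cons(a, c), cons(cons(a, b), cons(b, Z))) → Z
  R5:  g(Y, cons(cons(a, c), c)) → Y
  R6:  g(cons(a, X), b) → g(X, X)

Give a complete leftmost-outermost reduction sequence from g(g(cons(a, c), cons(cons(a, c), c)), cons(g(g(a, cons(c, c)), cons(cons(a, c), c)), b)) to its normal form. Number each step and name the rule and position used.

1. g(g(cons(a, c), cons(cons(a, c), c)), cons(g(g(a, cons(c, c)), cons(cons(a, c), c)), b))  →  g(cons(a, c), cons(g(g(a, cons(c, c)), cons(cons(a, c), c)), b))   [R5 at 1]
2. g(cons(a, c), cons(g(g(a, cons(c, c)), cons(cons(a, c), c)), b))  →  g(cons(a, c), cons(g(a, cons(c, c)), b))   [R5 at 2.1]
3. g(cons(a, c), cons(g(a, cons(c, c)), b))  →  g(cons(a, c), cons(c, b))   [R2 at 2.1]
4. g(cons(a, c), cons(c, b))  →  b   [R2 at ε]

b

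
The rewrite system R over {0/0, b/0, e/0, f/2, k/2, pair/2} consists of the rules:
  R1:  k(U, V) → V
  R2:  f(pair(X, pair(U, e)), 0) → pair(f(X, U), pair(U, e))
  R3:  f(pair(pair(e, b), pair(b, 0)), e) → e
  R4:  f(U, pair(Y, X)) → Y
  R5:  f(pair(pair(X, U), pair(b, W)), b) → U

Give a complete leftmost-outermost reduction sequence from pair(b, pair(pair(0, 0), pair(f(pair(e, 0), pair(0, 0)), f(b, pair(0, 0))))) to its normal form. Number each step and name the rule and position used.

1. pair(b, pair(pair(0, 0), pair(f(pair(e, 0), pair(0, 0)), f(b, pair(0, 0)))))  →  pair(b, pair(pair(0, 0), pair(0, f(b, pair(0, 0)))))   [R4 at 2.2.1]
2. pair(b, pair(pair(0, 0), pair(0, f(b, pair(0, 0)))))  →  pair(b, pair(pair(0, 0), pair(0, 0)))   [R4 at 2.2.2]

pair(b, pair(pair(0, 0), pair(0, 0)))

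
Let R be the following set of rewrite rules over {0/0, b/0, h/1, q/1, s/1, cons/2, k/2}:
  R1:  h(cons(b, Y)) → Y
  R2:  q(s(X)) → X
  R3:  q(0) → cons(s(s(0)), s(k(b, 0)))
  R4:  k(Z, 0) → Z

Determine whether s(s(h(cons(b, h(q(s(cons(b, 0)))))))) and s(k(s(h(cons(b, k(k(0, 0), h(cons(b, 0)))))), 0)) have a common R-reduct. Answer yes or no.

Reduce t₁ = s(s(h(cons(b, h(q(s(cons(b, 0)))))))):
1. s(s(h(cons(b, h(q(s(cons(b, 0))))))))  →  s(s(h(q(s(cons(b, 0))))))   [R1 at 1.1]
2. s(s(h(q(s(cons(b, 0))))))  →  s(s(h(cons(b, 0))))   [R2 at 1.1.1]
3. s(s(h(cons(b, 0))))  →  s(s(0))   [R1 at 1.1]

Reduce t₂ = s(k(s(h(cons(b, k(k(0, 0), h(cons(b, 0)))))), 0)):
1. s(k(s(h(cons(b, k(k(0, 0), h(cons(b, 0)))))), 0))  →  s(s(h(cons(b, k(k(0, 0), h(cons(b, 0)))))))   [R4 at 1]
2. s(s(h(cons(b, k(k(0, 0), h(cons(b, 0)))))))  →  s(s(k(k(0, 0), h(cons(b, 0)))))   [R1 at 1.1]
3. s(s(k(k(0, 0), h(cons(b, 0)))))  →  s(s(k(0, h(cons(b, 0)))))   [R4 at 1.1.1]
4. s(s(k(0, h(cons(b, 0)))))  →  s(s(k(0, 0)))   [R1 at 1.1.2]
5. s(s(k(0, 0)))  →  s(s(0))   [R4 at 1.1]

yes — NF(t₁) = s(s(0)), NF(t₂) = s(s(0))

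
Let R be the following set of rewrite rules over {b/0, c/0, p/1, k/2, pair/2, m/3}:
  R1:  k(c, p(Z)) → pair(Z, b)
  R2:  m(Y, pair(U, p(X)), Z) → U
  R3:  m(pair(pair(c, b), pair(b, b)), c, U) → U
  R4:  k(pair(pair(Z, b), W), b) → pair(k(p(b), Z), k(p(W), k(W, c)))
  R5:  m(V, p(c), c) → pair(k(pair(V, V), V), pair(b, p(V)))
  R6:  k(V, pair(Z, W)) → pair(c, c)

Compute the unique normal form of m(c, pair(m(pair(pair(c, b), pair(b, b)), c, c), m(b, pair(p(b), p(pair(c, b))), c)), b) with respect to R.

c

1. m(c, pair(m(pair(pair(c, b), pair(b, b)), c, c), m(b, pair(p(b), p(pair(c, b))), c)), b)  →  m(c, pair(c, m(b, pair(p(b), p(pair(c, b))), c)), b)   [R3 at 2.1]
2. m(c, pair(c, m(b, pair(p(b), p(pair(c, b))), c)), b)  →  m(c, pair(c, p(b)), b)   [R2 at 2.2]
3. m(c, pair(c, p(b)), b)  →  c   [R2 at ε]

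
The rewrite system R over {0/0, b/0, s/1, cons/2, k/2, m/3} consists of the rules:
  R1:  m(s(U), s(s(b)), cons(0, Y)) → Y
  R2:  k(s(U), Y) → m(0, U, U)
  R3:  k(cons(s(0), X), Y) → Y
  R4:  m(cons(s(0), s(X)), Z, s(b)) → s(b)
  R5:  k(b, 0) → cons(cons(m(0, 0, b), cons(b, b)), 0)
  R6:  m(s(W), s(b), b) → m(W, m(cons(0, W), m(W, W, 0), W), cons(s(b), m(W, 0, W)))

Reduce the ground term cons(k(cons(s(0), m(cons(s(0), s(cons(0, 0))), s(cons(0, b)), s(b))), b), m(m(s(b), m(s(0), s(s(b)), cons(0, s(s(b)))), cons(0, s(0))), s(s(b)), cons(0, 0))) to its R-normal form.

1. cons(k(cons(s(0), m(cons(s(0), s(cons(0, 0))), s(cons(0, b)), s(b))), b), m(m(s(b), m(s(0), s(s(b)), cons(0, s(s(b)))), cons(0, s(0))), s(s(b)), cons(0, 0)))  →  cons(b, m(m(s(b), m(s(0), s(s(b)), cons(0, s(s(b)))), cons(0, s(0))), s(s(b)), cons(0, 0)))   [R3 at 1]
2. cons(b, m(m(s(b), m(s(0), s(s(b)), cons(0, s(s(b)))), cons(0, s(0))), s(s(b)), cons(0, 0)))  →  cons(b, m(m(s(b), s(s(b)), cons(0, s(0))), s(s(b)), cons(0, 0)))   [R1 at 2.1.2]
3. cons(b, m(m(s(b), s(s(b)), cons(0, s(0))), s(s(b)), cons(0, 0)))  →  cons(b, m(s(0), s(s(b)), cons(0, 0)))   [R1 at 2.1]
4. cons(b, m(s(0), s(s(b)), cons(0, 0)))  →  cons(b, 0)   [R1 at 2]

cons(b, 0)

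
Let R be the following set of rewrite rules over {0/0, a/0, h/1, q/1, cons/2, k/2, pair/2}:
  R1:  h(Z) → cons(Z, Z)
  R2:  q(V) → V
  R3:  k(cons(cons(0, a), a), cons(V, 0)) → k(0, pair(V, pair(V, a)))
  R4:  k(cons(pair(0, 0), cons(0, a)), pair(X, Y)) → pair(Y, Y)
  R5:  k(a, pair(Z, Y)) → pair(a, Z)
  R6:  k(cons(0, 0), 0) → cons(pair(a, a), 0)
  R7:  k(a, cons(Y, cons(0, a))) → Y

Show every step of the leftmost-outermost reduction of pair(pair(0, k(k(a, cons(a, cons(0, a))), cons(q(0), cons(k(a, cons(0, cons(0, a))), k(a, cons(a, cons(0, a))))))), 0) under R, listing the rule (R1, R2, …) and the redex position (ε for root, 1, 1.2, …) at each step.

1. pair(pair(0, k(k(a, cons(a, cons(0, a))), cons(q(0), cons(k(a, cons(0, cons(0, a))), k(a, cons(a, cons(0, a))))))), 0)  →  pair(pair(0, k(a, cons(q(0), cons(k(a, cons(0, cons(0, a))), k(a, cons(a, cons(0, a))))))), 0)   [R7 at 1.2.1]
2. pair(pair(0, k(a, cons(q(0), cons(k(a, cons(0, cons(0, a))), k(a, cons(a, cons(0, a))))))), 0)  →  pair(pair(0, k(a, cons(0, cons(k(a, cons(0, cons(0, a))), k(a, cons(a, cons(0, a))))))), 0)   [R2 at 1.2.2.1]
3. pair(pair(0, k(a, cons(0, cons(k(a, cons(0, cons(0, a))), k(a, cons(a, cons(0, a))))))), 0)  →  pair(pair(0, k(a, cons(0, cons(0, k(a, cons(a, cons(0, a))))))), 0)   [R7 at 1.2.2.2.1]
4. pair(pair(0, k(a, cons(0, cons(0, k(a, cons(a, cons(0, a))))))), 0)  →  pair(pair(0, k(a, cons(0, cons(0, a)))), 0)   [R7 at 1.2.2.2.2]
5. pair(pair(0, k(a, cons(0, cons(0, a)))), 0)  →  pair(pair(0, 0), 0)   [R7 at 1.2]

pair(pair(0, 0), 0)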